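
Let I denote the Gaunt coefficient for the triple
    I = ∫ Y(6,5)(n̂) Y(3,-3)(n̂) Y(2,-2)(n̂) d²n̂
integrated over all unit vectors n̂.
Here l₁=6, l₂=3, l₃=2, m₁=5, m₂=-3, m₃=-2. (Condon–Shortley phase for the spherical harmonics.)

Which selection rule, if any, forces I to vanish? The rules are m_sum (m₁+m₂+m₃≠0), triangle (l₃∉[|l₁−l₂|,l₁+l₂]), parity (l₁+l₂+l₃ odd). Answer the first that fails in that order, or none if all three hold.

m₁+m₂+m₃ = 5 − 3 − 2 = 0  ✓
triangle: |6−3|=3 ≤ l₃=2 ≤ 6+3=9  ✗
parity: l₁+l₂+l₃ = 11 is odd

triangle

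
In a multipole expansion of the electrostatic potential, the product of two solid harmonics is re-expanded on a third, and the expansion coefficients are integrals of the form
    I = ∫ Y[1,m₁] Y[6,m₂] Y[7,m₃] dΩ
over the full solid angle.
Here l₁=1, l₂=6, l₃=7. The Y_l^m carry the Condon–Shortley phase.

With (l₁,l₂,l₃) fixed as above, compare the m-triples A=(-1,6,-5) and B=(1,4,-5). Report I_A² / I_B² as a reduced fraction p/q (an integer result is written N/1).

1/66

Same 1,6,7: normalisation and zero-m 3j drop out of the ratio.
A: Δ: 0! 2! 12! / 15! → 1/1365; sum: t=0:+1/958003200 = 1/958003200; 3j²(1 6 7; -1 6 -5) = Δ·Π!·Σ² = 1/1365  (sign +1)
B: Δ: 0! 2! 12! / 15! → 1/1365; sum: t=0:+1/14515200 = 1/14515200; 3j²(1 6 7; 1 4 -5) = Δ·Π!·Σ² = 22/455  (sign +1)
I_A²/I_B² = (1/1365)/(22/455) = 1/66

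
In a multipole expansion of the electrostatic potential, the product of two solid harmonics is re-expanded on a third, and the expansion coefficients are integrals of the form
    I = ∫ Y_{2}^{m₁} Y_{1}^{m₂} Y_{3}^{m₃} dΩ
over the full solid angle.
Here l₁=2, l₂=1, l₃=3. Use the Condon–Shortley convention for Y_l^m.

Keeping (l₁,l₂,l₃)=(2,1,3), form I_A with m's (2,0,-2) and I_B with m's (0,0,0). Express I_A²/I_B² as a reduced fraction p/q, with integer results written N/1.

Shared (l₁,l₂,l₃)=(2,1,3): N and (l;000)² cancel in I_A²/I_B².
A: Δ = 0!·4!·2!/7! = 1/105; Racah Σ t=0..0: t=0:+1/24 = 1/24; ⇒ 3j(2 1 3; 2 0 -2)² = 1/21, sgn -1
B: Δ = 0!·4!·2!/7! = 1/105; Racah Σ t=0..0: t=0:+1/4 = 1/4; ⇒ 3j(2 1 3; 0 0 0)² = 3/35, sgn -1
I_A²/I_B² = (1/21)/(3/35) = 5/9

5/9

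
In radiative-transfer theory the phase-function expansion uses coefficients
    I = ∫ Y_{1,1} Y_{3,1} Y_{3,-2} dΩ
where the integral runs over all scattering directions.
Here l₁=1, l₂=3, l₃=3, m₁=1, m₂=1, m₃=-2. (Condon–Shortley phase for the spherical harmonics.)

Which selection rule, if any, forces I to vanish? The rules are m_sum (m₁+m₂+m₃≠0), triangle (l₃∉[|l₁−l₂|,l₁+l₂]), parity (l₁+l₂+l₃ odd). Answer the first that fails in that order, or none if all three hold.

parity

Σmᵢ = 0  ✓
l₃∈[|l₁−l₂|,l₁+l₂]=[2,4], have l₃=3  ✓
Σlᵢ = 7 ⇒ odd  ✗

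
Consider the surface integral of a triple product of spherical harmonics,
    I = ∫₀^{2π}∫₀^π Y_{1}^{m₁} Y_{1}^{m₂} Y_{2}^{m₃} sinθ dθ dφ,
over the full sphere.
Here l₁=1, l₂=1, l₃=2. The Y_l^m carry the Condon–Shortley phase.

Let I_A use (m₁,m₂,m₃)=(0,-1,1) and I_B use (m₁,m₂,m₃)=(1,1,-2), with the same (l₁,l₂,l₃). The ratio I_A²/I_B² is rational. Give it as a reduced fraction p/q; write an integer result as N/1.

1/2

Same 1,1,2: normalisation and zero-m 3j drop out of the ratio.
A: Δ: 0! 2! 2! / 5! → 1/30; sum: t=0:+1/2 = 1/2; 3j²(1 1 2; 0 -1 1) = Δ·Π!·Σ² = 1/10  (sign -1)
B: Δ: 0! 2! 2! / 5! → 1/30; sum: t=0:+1/4 = 1/4; 3j²(1 1 2; 1 1 -2) = Δ·Π!·Σ² = 1/5  (sign +1)
I_A²/I_B² = (1/10)/(1/5) = 1/2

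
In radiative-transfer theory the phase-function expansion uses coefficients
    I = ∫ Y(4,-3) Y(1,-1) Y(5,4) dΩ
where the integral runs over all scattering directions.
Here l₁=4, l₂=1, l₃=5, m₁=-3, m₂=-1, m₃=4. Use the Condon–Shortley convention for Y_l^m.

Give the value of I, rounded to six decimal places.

Checks pass: Σm=0; 10 even; l₃=5∈[3,5].
(2·4+1)(2·1+1)(2·5+1) = 297
Δ: 0! 8! 2! / 11! → 1/495
sum: t=0:+1/576 = 1/576
3j²(4 1 5; 0 0 0) = Δ·Π!·Σ² = 5/99  (sign -1)
sum: t=0:+1/10080 = 1/10080
3j²(4 1 5; -3 -1 4) = Δ·Π!·Σ² = 4/55  (sign -1)
combine: 4πI² = 297·5/99·4/55 = 12/11
take √, sign +1: I = 0.29463840

0.294638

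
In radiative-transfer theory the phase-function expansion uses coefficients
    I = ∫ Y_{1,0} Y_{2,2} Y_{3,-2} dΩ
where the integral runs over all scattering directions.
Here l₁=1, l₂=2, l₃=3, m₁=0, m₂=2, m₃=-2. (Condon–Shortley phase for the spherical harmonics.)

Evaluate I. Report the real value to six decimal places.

Rules hold: Σm=0, L=6 even, 1≤3≤3.
N = 3·5·7 = 105
Δ = 0!·2!·4!/7! = 1/105
Racah Σ t=0..0: t=0:+1/4 = 1/4
⇒ 3j(1 2 3; 0 0 0)² = 3/35, sgn -1
Racah Σ t=0..0: t=0:+1/24 = 1/24
⇒ 3j(1 2 3; 0 2 -2)² = 1/21, sgn -1
4πI² = N·(3j₀)²·(3jₘ)² = 3/7
I = +1·√(0.428571/4π) = 0.18467439

0.184674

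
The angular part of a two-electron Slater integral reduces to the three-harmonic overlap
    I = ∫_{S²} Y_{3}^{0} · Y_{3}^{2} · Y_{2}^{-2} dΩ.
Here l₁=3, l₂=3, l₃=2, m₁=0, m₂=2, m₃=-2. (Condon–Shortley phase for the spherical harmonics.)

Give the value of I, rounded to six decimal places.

-0.188063

Rules hold: Σm=0, L=8 even, 0≤2≤6.
N = 7·7·5 = 245
Δ = 4!·2!·2!/9! = 1/3780
Racah Σ t=1..3: t=1:−1/24 t=2:+1/4 t=3:−1/24 = 1/6
⇒ 3j(3 3 2; 0 0 0)² = 4/105, sgn +1
Racah Σ t=3..3: t=3:−1/24 = -1/24
⇒ 3j(3 3 2; 0 2 -2)² = 1/21, sgn -1
4πI² = N·(3j₀)²·(3jₘ)² = 4/9
I = -1·√(0.444444/4π) = -0.18806319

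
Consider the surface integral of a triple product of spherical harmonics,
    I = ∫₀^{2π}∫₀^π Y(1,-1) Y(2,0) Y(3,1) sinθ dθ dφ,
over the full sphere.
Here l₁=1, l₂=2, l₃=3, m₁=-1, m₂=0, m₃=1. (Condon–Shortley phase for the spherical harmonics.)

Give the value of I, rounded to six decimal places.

-0.202301

Rules hold: Σm=0, L=6 even, 1≤3≤3.
N = 3·5·7 = 105
Δ = 0!·2!·4!/7! = 1/105
Racah Σ t=0..0: t=0:+1/4 = 1/4
⇒ 3j(1 2 3; 0 0 0)² = 3/35, sgn -1
Racah Σ t=0..0: t=0:+1/8 = 1/8
⇒ 3j(1 2 3; -1 0 1)² = 2/35, sgn +1
4πI² = N·(3j₀)²·(3jₘ)² = 18/35
I = -1·√(0.514286/4π) = -0.20230066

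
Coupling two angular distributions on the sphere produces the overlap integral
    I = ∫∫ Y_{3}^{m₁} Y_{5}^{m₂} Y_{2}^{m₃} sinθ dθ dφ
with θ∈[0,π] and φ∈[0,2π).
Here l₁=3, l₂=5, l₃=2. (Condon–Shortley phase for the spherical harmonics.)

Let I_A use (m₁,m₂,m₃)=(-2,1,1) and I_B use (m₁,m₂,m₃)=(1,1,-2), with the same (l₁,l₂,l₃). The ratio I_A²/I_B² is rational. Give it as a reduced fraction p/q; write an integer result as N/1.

8/5

Same 3,5,2: normalisation and zero-m 3j drop out of the ratio.
A: Δ: 6! 0! 4! / 11! → 1/2310; sum: t=5:−1/720 = -1/720; 3j²(3 5 2; -2 1 1) = Δ·Π!·Σ² = 4/385  (sign +1)
B: Δ: 6! 0! 4! / 11! → 1/2310; sum: t=2:+1/1152 = 1/1152; 3j²(3 5 2; 1 1 -2) = Δ·Π!·Σ² = 1/154  (sign +1)
I_A²/I_B² = (4/385)/(1/154) = 8/5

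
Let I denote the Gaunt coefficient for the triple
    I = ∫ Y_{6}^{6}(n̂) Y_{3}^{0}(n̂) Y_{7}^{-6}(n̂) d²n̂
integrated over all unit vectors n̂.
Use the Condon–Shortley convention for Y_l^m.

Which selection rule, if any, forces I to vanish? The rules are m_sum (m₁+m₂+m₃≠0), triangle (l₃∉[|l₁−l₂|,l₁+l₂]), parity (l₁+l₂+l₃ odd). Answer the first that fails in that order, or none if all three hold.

azimuthal sum: 6 + 0 − 6 = 0  ✓
3 ≤ 7 ≤ 9 (triangle on l)  ✓
L = 6 + 3 + 7 = 16 (even)  ✓

none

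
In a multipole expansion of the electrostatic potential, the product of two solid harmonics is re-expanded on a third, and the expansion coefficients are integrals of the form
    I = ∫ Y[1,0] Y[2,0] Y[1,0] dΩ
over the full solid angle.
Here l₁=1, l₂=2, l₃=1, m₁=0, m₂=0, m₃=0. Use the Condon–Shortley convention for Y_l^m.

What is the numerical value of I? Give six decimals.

Rules hold: Σm=0, L=4 even, 1≤1≤3.
N = 3·5·3 = 45
Δ = 2!·0!·2!/5! = 1/30
Racah Σ t=1..1: t=1:−1/1 = -1/1
⇒ 3j(1 2 1; 0 0 0)² = 2/15, sgn +1
(m-triple is (0,0,0) — same symbol as above.)
4πI² = N·(3j₀)²·(3jₘ)² = 4/5
I = +1·√(0.8/4π) = 0.25231325

0.252313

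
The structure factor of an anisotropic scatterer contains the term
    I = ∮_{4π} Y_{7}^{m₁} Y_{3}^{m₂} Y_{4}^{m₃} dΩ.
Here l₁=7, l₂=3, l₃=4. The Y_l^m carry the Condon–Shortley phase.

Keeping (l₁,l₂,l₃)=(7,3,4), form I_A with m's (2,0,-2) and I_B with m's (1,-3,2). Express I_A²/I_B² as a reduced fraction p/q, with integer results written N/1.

Shared (l₁,l₂,l₃)=(7,3,4): N and (l;000)² cancel in I_A²/I_B².
A: Δ = 6!·8!·0!/15! = 1/45045; Racah Σ t=3..3: t=3:−1/51840 = -1/51840; ⇒ 3j(7 3 4; 2 0 -2)² = 8/429, sgn -1
B: Δ = 6!·8!·0!/15! = 1/45045; Racah Σ t=0..0: t=0:+1/1036800 = 1/1036800; ⇒ 3j(7 3 4; 1 -3 2)² = 4/6435, sgn +1
I_A²/I_B² = (8/429)/(4/6435) = 30/1

30/1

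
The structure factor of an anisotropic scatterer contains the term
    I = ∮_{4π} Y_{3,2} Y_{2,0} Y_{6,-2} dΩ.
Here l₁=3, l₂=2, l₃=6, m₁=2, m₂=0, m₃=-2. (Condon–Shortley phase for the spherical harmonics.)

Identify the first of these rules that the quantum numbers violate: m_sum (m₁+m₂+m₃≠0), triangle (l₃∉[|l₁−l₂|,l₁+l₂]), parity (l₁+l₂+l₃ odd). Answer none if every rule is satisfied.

m₁+m₂+m₃ = 2 + 0 − 2 = 0  ✓
triangle: |3−2|=1 ≤ l₃=6 ≤ 3+2=5  ✗
parity: l₁+l₂+l₃ = 11 is odd

triangle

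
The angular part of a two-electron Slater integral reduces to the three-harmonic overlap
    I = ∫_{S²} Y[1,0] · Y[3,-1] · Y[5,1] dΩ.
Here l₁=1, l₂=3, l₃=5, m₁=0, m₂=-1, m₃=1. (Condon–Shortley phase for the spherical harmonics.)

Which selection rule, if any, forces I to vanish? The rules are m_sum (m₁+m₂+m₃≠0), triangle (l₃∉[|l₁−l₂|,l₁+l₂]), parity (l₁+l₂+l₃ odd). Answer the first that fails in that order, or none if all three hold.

Σmᵢ = 0  ✓
l₃∈[|l₁−l₂|,l₁+l₂]=[2,4], have l₃=5  ✗
Σlᵢ = 9 ⇒ odd

triangle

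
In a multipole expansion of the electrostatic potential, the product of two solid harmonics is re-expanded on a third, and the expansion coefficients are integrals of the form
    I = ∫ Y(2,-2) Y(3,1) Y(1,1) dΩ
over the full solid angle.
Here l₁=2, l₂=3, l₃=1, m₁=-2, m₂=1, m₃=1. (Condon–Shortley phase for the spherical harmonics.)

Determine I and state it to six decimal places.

-0.082589

Checks pass: Σm=0; 6 even; l₃=1∈[1,5].
(2·2+1)(2·3+1)(2·1+1) = 105
Δ: 4! 0! 2! / 7! → 1/105
sum: t=2:+1/4 = 1/4
3j²(2 3 1; 0 0 0) = Δ·Π!·Σ² = 3/35  (sign -1)
sum: t=4:+1/48 = 1/48
3j²(2 3 1; -2 1 1) = Δ·Π!·Σ² = 1/105  (sign +1)
combine: 4πI² = 105·3/35·1/105 = 3/35
take √, sign -1: I = -0.08258890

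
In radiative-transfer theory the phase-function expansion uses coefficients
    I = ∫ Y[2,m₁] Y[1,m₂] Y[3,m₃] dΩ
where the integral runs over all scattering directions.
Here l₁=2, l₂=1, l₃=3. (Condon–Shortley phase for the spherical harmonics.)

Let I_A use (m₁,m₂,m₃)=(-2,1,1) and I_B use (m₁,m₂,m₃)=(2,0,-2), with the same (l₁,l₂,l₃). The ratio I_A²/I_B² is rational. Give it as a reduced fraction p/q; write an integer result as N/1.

1/5

l's match ⇒ only the (l;m) 3-j factors differ between A and B.
A: triangle coeff Δ(2,1,3) = 1/105; Σ_t [0,0]: t=0:+1/48 = 1/48; (3j)²=1/105 [(2 1 3; -2 1 1)], sign=+1
B: triangle coeff Δ(2,1,3) = 1/105; Σ_t [0,0]: t=0:+1/24 = 1/24; (3j)²=1/21 [(2 1 3; 2 0 -2)], sign=-1
I_A²/I_B² = (1/105)/(1/21) = 1/5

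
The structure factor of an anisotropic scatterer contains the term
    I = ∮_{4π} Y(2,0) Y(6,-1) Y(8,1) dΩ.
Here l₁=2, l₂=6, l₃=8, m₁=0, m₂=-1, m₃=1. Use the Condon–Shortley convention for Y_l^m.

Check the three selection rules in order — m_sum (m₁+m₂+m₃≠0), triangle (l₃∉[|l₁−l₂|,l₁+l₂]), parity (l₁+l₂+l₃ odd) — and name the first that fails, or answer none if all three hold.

Σmᵢ = 0  ✓
l₃∈[|l₁−l₂|,l₁+l₂]=[4,8], have l₃=8  ✓
Σlᵢ = 16 ⇒ even  ✓

none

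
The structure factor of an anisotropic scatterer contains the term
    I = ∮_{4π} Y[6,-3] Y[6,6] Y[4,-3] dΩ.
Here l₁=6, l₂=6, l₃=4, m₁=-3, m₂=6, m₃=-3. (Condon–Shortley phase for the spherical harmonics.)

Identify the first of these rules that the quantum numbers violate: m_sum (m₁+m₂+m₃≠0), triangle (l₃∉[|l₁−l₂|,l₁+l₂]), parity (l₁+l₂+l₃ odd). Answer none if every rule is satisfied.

m₁+m₂+m₃ = -3 + 6 − 3 = 0  ✓
triangle: |6−6|=0 ≤ l₃=4 ≤ 6+6=12  ✓
parity: l₁+l₂+l₃ = 16 is even  ✓

none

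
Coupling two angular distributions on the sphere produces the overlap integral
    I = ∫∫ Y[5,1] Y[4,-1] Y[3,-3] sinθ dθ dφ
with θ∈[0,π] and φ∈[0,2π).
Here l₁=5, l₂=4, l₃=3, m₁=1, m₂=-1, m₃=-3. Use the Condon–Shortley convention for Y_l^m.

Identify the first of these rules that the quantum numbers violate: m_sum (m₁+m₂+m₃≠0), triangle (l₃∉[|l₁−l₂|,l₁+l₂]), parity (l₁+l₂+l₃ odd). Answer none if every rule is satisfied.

m₁+m₂+m₃ = 1 − 1 − 3 = -3  ✗
triangle: |5−4|=1 ≤ l₃=3 ≤ 5+4=9
parity: l₁+l₂+l₃ = 12 is even

m_sum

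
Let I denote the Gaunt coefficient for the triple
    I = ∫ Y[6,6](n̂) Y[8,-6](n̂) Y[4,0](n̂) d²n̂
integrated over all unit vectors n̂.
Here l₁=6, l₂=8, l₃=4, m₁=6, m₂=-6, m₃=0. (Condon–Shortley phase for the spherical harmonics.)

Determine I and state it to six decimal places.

Checks pass: Σm=0; 18 even; l₃=4∈[2,14].
(2·6+1)(2·8+1)(2·4+1) = 1989
Δ: 10! 2! 6! / 19! → 1/23279256
sum: t=4:+1/1658880 t=5:−1/518400 t=6:+1/1658880 = -1/1382400
3j²(6 8 4; 0 0 0) = Δ·Π!·Σ² = 504/46189  (sign -1)
sum: t=0:+1/348364800 = 1/348364800
3j²(6 8 4; 6 -6 0) = Δ·Π!·Σ² = 11/646  (sign +1)
combine: 4πI² = 1989·504/46189·11/646 = 2268/6137
take √, sign -1: I = -0.17148989

-0.171490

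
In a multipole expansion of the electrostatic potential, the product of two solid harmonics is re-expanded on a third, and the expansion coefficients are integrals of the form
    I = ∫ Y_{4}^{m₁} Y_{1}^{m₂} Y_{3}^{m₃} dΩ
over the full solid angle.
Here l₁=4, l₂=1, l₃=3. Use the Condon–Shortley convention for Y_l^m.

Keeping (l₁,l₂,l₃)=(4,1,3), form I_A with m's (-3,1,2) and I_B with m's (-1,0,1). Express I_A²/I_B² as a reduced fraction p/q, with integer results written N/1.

Shared (l₁,l₂,l₃)=(4,1,3): N and (l;000)² cancel in I_A²/I_B².
A: Δ = 2!·6!·0!/9! = 1/252; Racah Σ t=2..2: t=2:+1/240 = 1/240; ⇒ 3j(4 1 3; -3 1 2)² = 1/12, sgn -1
B: Δ = 2!·6!·0!/9! = 1/252; Racah Σ t=1..1: t=1:−1/48 = -1/48; ⇒ 3j(4 1 3; -1 0 1)² = 5/84, sgn -1
I_A²/I_B² = (1/12)/(5/84) = 7/5

7/5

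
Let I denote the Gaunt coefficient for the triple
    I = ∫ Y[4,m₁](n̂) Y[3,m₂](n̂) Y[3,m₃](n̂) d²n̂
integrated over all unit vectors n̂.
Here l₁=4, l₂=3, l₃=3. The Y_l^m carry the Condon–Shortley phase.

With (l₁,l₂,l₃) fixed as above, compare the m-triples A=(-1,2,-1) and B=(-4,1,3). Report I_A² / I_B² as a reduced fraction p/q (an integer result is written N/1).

l's match ⇒ only the (l;m) 3-j factors differ between A and B.
A: triangle coeff Δ(4,3,3) = 1/34650; Σ_t [3,4]: t=3:−1/48 t=4:+1/144 = -1/72; (3j)²=16/693 [(4 3 3; -1 2 -1)], sign=-1
B: triangle coeff Δ(4,3,3) = 1/34650; Σ_t [4,4]: t=4:+1/1152 = 1/1152; (3j)²=1/33 [(4 3 3; -4 1 3)], sign=+1
I_A²/I_B² = (16/693)/(1/33) = 16/21

16/21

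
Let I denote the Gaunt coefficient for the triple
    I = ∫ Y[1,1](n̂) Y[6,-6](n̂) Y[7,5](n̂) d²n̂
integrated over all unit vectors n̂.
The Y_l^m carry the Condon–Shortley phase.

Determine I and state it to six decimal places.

m-sum 0 ✓  L=14 even ✓  5≤7≤7 ✓
Π(2lᵢ+1) = 3×13×15 = 585
triangle coeff Δ(1,6,7) = 1/1365
Σ_t [0,0]: t=0:+1/518400 = 1/518400
(3j)²=7/195 [(1 6 7; 0 0 0)], sign=-1
Σ_t [0,0]: t=0:+1/958003200 = 1/958003200
(3j)²=1/1365 [(1 6 7; 1 -6 5)], sign=+1
⇒ 4πI² = 1/65
I = (-1)√(1/65/(4π)) = -0.03498955

-0.034990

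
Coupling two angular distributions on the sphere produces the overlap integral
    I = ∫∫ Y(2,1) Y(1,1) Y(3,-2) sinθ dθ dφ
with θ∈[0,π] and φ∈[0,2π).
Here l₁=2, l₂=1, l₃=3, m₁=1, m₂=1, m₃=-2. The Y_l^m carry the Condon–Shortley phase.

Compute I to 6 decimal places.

Checks pass: Σm=0; 6 even; l₃=3∈[1,3].
(2·2+1)(2·1+1)(2·3+1) = 105
Δ: 0! 4! 2! / 7! → 1/105
sum: t=0:+1/4 = 1/4
3j²(2 1 3; 0 0 0) = Δ·Π!·Σ² = 3/35  (sign -1)
sum: t=0:+1/12 = 1/12
3j²(2 1 3; 1 1 -2) = Δ·Π!·Σ² = 2/21  (sign -1)
combine: 4πI² = 105·3/35·2/21 = 6/7
take √, sign +1: I = 0.26116903

0.261169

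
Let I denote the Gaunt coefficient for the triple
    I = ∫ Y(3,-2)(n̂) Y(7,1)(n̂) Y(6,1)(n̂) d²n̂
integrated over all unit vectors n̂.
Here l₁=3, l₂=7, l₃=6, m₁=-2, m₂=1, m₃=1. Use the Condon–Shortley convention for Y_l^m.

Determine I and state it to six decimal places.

m-sum 0 ✓  L=16 even ✓  4≤6≤10 ✓
Π(2lᵢ+1) = 7×15×13 = 1365
triangle coeff Δ(3,7,6) = 1/2042040
Σ_t [1,3]: t=1:−1/207360 t=2:+1/57600 t=3:−1/207360 = 1/129600
(3j)²=168/12155 [(3 7 6; 0 0 0)], sign=+1
Σ_t [3,4]: t=3:−1/172800 t=4:+1/414720 = -7/2073600
(3j)²=343/29172 [(3 7 6; -2 1 1)], sign=+1
⇒ 4πI² = 100842/454597
I = (+1)√(100842/454597/(4π)) = 0.13286253

0.132863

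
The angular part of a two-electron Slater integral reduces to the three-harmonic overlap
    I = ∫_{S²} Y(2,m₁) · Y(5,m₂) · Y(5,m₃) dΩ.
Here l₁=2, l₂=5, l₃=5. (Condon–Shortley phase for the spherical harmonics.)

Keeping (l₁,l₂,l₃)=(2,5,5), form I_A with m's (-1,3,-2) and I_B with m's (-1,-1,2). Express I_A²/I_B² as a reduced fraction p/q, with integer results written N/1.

50/21

l's match ⇒ only the (l;m) 3-j factors differ between A and B.
A: triangle coeff Δ(2,5,5) = 1/38610; Σ_t [1,2]: t=1:−1/10080 t=2:+1/2880 = 1/4032; (3j)²=10/429 [(2 5 5; -1 3 -2)], sign=-1
B: triangle coeff Δ(2,5,5) = 1/38610; Σ_t [1,2]: t=1:−1/1440 t=2:+1/2880 = -1/2880; (3j)²=7/715 [(2 5 5; -1 -1 2)], sign=+1
I_A²/I_B² = (10/429)/(7/715) = 50/21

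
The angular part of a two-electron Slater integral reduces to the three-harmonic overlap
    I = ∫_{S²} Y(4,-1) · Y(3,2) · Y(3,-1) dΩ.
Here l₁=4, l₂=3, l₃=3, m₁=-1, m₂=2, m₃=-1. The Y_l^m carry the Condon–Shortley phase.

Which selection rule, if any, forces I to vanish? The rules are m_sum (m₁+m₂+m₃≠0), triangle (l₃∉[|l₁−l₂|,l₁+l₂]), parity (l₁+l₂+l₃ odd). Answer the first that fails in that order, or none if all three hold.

none

Σmᵢ = 0  ✓
l₃∈[|l₁−l₂|,l₁+l₂]=[1,7], have l₃=3  ✓
Σlᵢ = 10 ⇒ even  ✓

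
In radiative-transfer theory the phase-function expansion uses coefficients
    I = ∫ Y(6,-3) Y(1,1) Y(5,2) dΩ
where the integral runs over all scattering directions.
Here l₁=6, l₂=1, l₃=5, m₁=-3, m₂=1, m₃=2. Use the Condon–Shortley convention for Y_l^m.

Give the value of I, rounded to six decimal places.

Checks pass: Σm=0; 12 even; l₃=5∈[5,7].
(2·6+1)(2·1+1)(2·5+1) = 429
Δ: 2! 10! 0! / 13! → 1/858
sum: t=1:−1/14400 = -1/14400
3j²(6 1 5; 0 0 0) = Δ·Π!·Σ² = 6/143  (sign +1)
sum: t=2:+1/60480 = 1/60480
3j²(6 1 5; -3 1 2) = Δ·Π!·Σ² = 6/143  (sign -1)
combine: 4πI² = 429·6/143·6/143 = 108/143
take √, sign -1: I = -0.24515397

-0.245154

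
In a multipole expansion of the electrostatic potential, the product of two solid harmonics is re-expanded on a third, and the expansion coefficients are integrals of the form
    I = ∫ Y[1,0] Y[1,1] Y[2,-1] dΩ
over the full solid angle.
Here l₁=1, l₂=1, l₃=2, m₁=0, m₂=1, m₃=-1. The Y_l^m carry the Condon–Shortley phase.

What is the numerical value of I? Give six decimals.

-0.218510

Rules hold: Σm=0, L=4 even, 0≤2≤2.
N = 3·3·5 = 45
Δ = 0!·2!·2!/5! = 1/30
Racah Σ t=0..0: t=0:+1/1 = 1/1
⇒ 3j(1 1 2; 0 0 0)² = 2/15, sgn +1
Racah Σ t=0..0: t=0:+1/2 = 1/2
⇒ 3j(1 1 2; 0 1 -1)² = 1/10, sgn -1
4πI² = N·(3j₀)²·(3jₘ)² = 3/5
I = -1·√(0.6/4π) = -0.21850969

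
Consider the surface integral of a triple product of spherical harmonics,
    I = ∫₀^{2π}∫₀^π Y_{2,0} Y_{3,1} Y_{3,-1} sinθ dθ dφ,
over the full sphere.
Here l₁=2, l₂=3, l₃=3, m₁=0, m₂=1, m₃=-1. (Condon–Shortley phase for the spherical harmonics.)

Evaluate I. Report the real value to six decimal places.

-0.126157

Rules hold: Σm=0, L=8 even, 1≤3≤5.
N = 5·7·7 = 245
Δ = 2!·2!·4!/9! = 1/3780
Racah Σ t=0..2: t=0:+1/24 t=1:−1/4 t=2:+1/24 = -1/6
⇒ 3j(2 3 3; 0 0 0)² = 4/105, sgn +1
Racah Σ t=0..2: t=0:+1/96 t=1:−1/6 t=2:+1/16 = -3/32
⇒ 3j(2 3 3; 0 1 -1)² = 3/140, sgn -1
4πI² = N·(3j₀)²·(3jₘ)² = 1/5
I = -1·√(0.2/4π) = -0.12615663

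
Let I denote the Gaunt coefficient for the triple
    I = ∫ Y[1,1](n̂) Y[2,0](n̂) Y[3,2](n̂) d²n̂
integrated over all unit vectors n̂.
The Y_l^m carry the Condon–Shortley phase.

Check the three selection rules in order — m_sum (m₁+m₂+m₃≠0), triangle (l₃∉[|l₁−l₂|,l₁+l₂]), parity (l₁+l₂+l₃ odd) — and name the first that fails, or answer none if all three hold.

m₁+m₂+m₃ = 1 + 0 + 2 = 3  ✗
triangle: |1−2|=1 ≤ l₃=3 ≤ 1+2=3
parity: l₁+l₂+l₃ = 6 is even

m_sum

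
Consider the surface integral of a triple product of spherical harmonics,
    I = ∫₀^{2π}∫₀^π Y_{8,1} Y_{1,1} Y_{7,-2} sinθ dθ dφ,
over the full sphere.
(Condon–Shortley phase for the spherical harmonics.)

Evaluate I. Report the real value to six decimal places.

-0.140215

m-sum 0 ✓  L=16 even ✓  7≤7≤9 ✓
Π(2lᵢ+1) = 17×3×15 = 765
triangle coeff Δ(8,1,7) = 1/2040
Σ_t [1,1]: t=1:−1/25401600 = -1/25401600
(3j)²=8/255 [(8 1 7; 0 0 0)], sign=+1
Σ_t [2,2]: t=2:+1/87091200 = 1/87091200
(3j)²=7/680 [(8 1 7; 1 1 -2)], sign=-1
⇒ 4πI² = 21/85
I = (-1)√(21/85/(4π)) = -0.14021525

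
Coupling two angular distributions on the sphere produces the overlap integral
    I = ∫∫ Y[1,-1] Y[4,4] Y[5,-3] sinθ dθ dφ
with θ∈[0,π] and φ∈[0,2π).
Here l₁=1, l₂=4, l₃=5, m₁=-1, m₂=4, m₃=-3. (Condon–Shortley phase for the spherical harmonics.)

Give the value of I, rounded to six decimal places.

Rules hold: Σm=0, L=10 even, 3≤5≤5.
N = 3·9·11 = 297
Δ = 0!·2!·8!/11! = 1/495
Racah Σ t=0..0: t=0:+1/576 = 1/576
⇒ 3j(1 4 5; 0 0 0)² = 5/99, sgn -1
Racah Σ t=0..0: t=0:+1/80640 = 1/80640
⇒ 3j(1 4 5; -1 4 -3)² = 1/495, sgn +1
4πI² = N·(3j₀)²·(3jₘ)² = 1/33
I = -1·√(0.030303/4π) = -0.04910640

-0.049106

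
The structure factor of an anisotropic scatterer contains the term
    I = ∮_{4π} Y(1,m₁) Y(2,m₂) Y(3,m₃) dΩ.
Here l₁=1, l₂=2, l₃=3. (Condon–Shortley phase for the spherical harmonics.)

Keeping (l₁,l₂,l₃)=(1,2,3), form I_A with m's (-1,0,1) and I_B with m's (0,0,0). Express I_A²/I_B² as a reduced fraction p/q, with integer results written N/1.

2/3

Shared (l₁,l₂,l₃)=(1,2,3): N and (l;000)² cancel in I_A²/I_B².
A: Δ = 0!·2!·4!/7! = 1/105; Racah Σ t=0..0: t=0:+1/8 = 1/8; ⇒ 3j(1 2 3; -1 0 1)² = 2/35, sgn +1
B: Δ = 0!·2!·4!/7! = 1/105; Racah Σ t=0..0: t=0:+1/4 = 1/4; ⇒ 3j(1 2 3; 0 0 0)² = 3/35, sgn -1
I_A²/I_B² = (2/35)/(3/35) = 2/3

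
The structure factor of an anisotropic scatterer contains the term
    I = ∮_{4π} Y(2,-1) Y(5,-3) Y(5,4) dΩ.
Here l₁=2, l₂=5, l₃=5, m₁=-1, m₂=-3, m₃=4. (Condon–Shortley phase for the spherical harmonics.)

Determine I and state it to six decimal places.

0.196098

Rules hold: Σm=0, L=12 even, 3≤5≤7.
N = 5·11·11 = 605
Δ = 2!·2!·8!/13! = 1/38610
Racah Σ t=0..2: t=0:+1/2880 t=1:−1/576 t=2:+1/2880 = -1/960
⇒ 3j(2 5 5; 0 0 0)² = 10/429, sgn +1
Racah Σ t=1..2: t=1:−1/10080 t=2:+1/80640 = -1/11520
⇒ 3j(2 5 5; -1 -3 4)² = 49/1430, sgn +1
4πI² = N·(3j₀)²·(3jₘ)² = 245/507
I = +1·√(0.483235/4π) = 0.19609844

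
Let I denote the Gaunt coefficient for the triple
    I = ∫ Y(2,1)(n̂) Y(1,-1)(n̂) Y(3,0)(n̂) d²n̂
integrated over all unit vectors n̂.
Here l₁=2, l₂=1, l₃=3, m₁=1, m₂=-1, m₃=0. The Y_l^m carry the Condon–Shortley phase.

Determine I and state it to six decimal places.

m-sum 0 ✓  L=6 even ✓  1≤3≤3 ✓
Π(2lᵢ+1) = 5×3×7 = 105
triangle coeff Δ(2,1,3) = 1/105
Σ_t [0,0]: t=0:+1/4 = 1/4
(3j)²=3/35 [(2 1 3; 0 0 0)], sign=-1
Σ_t [0,0]: t=0:+1/12 = 1/12
(3j)²=1/35 [(2 1 3; 1 -1 0)], sign=-1
⇒ 4πI² = 9/35
I = (+1)√(9/35/(4π)) = 0.14304817

0.143048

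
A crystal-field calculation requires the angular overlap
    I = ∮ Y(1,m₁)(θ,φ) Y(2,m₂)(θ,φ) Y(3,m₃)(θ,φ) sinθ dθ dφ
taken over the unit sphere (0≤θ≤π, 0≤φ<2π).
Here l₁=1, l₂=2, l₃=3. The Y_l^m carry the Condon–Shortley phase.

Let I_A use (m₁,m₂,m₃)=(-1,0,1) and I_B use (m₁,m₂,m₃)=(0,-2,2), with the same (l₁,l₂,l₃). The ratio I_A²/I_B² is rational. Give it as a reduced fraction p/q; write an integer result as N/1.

6/5

Same 1,2,3: normalisation and zero-m 3j drop out of the ratio.
A: Δ: 0! 2! 4! / 7! → 1/105; sum: t=0:+1/8 = 1/8; 3j²(1 2 3; -1 0 1) = Δ·Π!·Σ² = 2/35  (sign +1)
B: Δ: 0! 2! 4! / 7! → 1/105; sum: t=0:+1/24 = 1/24; 3j²(1 2 3; 0 -2 2) = Δ·Π!·Σ² = 1/21  (sign -1)
I_A²/I_B² = (2/35)/(1/21) = 6/5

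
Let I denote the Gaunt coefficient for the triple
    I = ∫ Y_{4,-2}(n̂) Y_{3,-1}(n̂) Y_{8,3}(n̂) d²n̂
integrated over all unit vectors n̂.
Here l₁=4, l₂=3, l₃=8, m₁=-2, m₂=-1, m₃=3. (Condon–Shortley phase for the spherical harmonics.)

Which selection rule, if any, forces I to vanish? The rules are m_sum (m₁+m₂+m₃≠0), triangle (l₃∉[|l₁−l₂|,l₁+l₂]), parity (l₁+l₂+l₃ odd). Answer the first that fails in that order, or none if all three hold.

m₁+m₂+m₃ = -2 − 1 + 3 = 0  ✓
triangle: |4−3|=1 ≤ l₃=8 ≤ 4+3=7  ✗
parity: l₁+l₂+l₃ = 15 is odd

triangle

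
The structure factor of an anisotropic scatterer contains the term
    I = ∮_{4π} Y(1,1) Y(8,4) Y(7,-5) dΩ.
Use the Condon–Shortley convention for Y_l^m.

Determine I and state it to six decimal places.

Rules hold: Σm=0, L=16 even, 7≤7≤9.
N = 3·17·15 = 765
Δ = 2!·0!·14!/17! = 1/2040
Racah Σ t=1..1: t=1:−1/25401600 = -1/25401600
⇒ 3j(1 8 7; 0 0 0)² = 8/255, sgn +1
Racah Σ t=0..0: t=0:+1/1916006400 = 1/1916006400
⇒ 3j(1 8 7; 1 4 -5)² = 1/340, sgn +1
4πI² = N·(3j₀)²·(3jₘ)² = 6/85
I = +1·√(0.0705882/4π) = 0.07494820

0.074948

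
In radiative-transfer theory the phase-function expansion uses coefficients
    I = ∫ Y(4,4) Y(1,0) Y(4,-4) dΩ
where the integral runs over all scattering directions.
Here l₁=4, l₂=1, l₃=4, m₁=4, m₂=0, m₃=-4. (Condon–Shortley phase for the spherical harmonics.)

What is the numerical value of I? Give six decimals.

0.000000

L=9 odd ⇒ parity kills the (l;000) factor ⇒ I = 0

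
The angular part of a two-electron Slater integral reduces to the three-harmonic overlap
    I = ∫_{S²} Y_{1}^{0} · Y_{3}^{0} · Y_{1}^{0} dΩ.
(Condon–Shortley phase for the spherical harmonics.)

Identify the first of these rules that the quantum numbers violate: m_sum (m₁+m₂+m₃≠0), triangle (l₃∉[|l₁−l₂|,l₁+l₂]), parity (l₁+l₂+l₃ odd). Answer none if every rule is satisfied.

triangle

Σmᵢ = 0  ✓
l₃∈[|l₁−l₂|,l₁+l₂]=[2,4], have l₃=1  ✗
Σlᵢ = 5 ⇒ odd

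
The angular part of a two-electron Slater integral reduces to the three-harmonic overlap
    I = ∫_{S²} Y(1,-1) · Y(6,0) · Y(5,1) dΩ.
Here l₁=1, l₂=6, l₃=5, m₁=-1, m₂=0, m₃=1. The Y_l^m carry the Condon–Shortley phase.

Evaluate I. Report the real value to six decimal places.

0.158246

Rules hold: Σm=0, L=12 even, 5≤5≤7.
N = 3·13·11 = 429
Δ = 2!·0!·10!/13! = 1/858
Racah Σ t=1..1: t=1:−1/14400 = -1/14400
⇒ 3j(1 6 5; 0 0 0)² = 6/143, sgn +1
Racah Σ t=2..2: t=2:+1/34560 = 1/34560
⇒ 3j(1 6 5; -1 0 1)² = 5/286, sgn +1
4πI² = N·(3j₀)²·(3jₘ)² = 45/143
I = +1·√(0.314685/4π) = 0.15824621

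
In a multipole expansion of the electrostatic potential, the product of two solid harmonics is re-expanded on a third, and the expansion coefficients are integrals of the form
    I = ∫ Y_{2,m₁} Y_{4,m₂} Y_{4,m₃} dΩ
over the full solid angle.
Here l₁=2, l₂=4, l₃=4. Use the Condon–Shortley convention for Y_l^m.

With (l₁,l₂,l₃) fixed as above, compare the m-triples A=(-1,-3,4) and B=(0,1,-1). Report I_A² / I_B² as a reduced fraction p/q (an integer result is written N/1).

Shared (l₁,l₂,l₃)=(2,4,4): N and (l;000)² cancel in I_A²/I_B².
A: Δ = 2!·2!·6!/11! = 1/13860; Racah Σ t=1..1: t=1:−1/1440 = -1/1440; ⇒ 3j(2 4 4; -1 -3 4)² = 7/165, sgn -1
B: Δ = 2!·2!·6!/11! = 1/13860; Racah Σ t=0..2: t=0:+1/480 t=1:−1/48 t=2:+1/144 = -17/1440; ⇒ 3j(2 4 4; 0 1 -1)² = 289/13860, sgn +1
I_A²/I_B² = (7/165)/(289/13860) = 588/289

588/289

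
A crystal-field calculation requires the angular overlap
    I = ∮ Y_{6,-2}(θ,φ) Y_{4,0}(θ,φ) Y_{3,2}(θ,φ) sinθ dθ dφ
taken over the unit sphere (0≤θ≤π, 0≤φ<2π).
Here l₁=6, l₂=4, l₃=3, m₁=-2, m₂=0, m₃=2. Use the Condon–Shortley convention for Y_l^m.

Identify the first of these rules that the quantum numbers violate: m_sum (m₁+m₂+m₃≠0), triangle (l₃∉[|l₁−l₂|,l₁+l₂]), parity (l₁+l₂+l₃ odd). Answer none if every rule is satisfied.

m₁+m₂+m₃ = -2 + 0 + 2 = 0  ✓
triangle: |6−4|=2 ≤ l₃=3 ≤ 6+4=10  ✓
parity: l₁+l₂+l₃ = 13 is odd  ✗

parity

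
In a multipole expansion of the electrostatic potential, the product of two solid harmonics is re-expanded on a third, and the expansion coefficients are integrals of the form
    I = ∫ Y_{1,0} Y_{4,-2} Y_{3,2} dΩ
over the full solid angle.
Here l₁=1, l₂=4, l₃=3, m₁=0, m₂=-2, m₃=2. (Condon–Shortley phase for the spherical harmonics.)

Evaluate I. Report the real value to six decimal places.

0.213244

Checks pass: Σm=0; 8 even; l₃=3∈[3,5].
(2·1+1)(2·4+1)(2·3+1) = 189
Δ: 2! 0! 6! / 9! → 1/252
sum: t=1:−1/36 = -1/36
3j²(1 4 3; 0 0 0) = Δ·Π!·Σ² = 4/63  (sign +1)
sum: t=1:−1/120 = -1/120
3j²(1 4 3; 0 -2 2) = Δ·Π!·Σ² = 1/21  (sign +1)
combine: 4πI² = 189·4/63·1/21 = 4/7
take √, sign +1: I = 0.21324362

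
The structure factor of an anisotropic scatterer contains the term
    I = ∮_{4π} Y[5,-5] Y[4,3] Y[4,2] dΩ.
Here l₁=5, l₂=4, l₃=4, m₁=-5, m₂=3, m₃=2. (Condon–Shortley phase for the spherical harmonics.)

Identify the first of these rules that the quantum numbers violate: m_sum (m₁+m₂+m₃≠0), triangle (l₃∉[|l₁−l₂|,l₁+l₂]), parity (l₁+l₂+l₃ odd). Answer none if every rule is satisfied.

parity

Σmᵢ = 0  ✓
l₃∈[|l₁−l₂|,l₁+l₂]=[1,9], have l₃=4  ✓
Σlᵢ = 13 ⇒ odd  ✗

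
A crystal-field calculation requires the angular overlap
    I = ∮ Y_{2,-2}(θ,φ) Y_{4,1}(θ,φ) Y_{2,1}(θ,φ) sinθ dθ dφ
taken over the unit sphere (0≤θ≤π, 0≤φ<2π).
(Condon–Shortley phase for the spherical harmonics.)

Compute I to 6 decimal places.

m-sum 0 ✓  L=8 even ✓  2≤2≤6 ✓
Π(2lᵢ+1) = 5×9×5 = 225
triangle coeff Δ(2,4,2) = 1/630
Σ_t [2,2]: t=2:+1/16 = 1/16
(3j)²=2/35 [(2 4 2; 0 0 0)], sign=+1
Σ_t [4,4]: t=4:+1/144 = 1/144
(3j)²=1/126 [(2 4 2; -2 1 1)], sign=-1
⇒ 4πI² = 5/49
I = (-1)√(5/49/(4π)) = -0.09011188

-0.090112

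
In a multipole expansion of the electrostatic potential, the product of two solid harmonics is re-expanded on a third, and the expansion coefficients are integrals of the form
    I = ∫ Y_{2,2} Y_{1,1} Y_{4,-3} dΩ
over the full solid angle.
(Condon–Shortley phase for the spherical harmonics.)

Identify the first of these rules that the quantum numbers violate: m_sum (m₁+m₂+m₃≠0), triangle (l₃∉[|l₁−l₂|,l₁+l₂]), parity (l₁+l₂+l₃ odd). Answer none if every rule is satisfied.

azimuthal sum: 2 + 1 − 3 = 0  ✓
1 ≤ 4 ≤ 3 (triangle on l)  ✗
L = 2 + 1 + 4 = 7 (odd)

triangle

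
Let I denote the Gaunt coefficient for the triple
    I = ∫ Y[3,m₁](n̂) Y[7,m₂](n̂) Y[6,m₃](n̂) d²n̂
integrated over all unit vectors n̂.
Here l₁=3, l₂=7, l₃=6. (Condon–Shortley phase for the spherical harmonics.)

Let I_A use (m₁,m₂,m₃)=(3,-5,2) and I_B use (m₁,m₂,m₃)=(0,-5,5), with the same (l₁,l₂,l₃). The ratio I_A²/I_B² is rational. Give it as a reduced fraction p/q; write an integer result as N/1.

Same 3,7,6: normalisation and zero-m 3j drop out of the ratio.
A: Δ: 4! 2! 10! / 17! → 1/2042040; sum: t=0:+1/3870720 = 1/3870720; 3j²(3 7 6; 3 -5 2) = Δ·Π!·Σ² = 135/6188  (sign +1)
B: Δ: 4! 2! 10! / 17! → 1/2042040; sum: t=1:−1/4354560 t=2:+1/14515200 = -1/6220800; 3j²(3 7 6; 0 -5 5) = Δ·Π!·Σ² = 77/4420  (sign +1)
I_A²/I_B² = (135/6188)/(77/4420) = 675/539

675/539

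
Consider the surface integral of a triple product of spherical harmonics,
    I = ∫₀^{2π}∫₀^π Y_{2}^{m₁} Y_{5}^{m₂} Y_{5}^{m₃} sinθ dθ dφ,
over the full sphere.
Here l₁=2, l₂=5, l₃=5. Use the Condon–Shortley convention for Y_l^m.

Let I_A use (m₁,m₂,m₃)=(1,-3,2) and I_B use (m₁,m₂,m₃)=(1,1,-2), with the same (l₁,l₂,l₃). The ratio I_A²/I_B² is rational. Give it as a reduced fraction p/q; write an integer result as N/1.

Shared (l₁,l₂,l₃)=(2,5,5): N and (l;000)² cancel in I_A²/I_B².
A: Δ = 2!·2!·8!/13! = 1/38610; Racah Σ t=0..1: t=0:+1/2880 t=1:−1/10080 = 1/4032; ⇒ 3j(2 5 5; 1 -3 2)² = 10/429, sgn -1
B: Δ = 2!·2!·8!/13! = 1/38610; Racah Σ t=0..1: t=0:+1/2880 t=1:−1/1440 = -1/2880; ⇒ 3j(2 5 5; 1 1 -2)² = 7/715, sgn +1
I_A²/I_B² = (10/429)/(7/715) = 50/21

50/21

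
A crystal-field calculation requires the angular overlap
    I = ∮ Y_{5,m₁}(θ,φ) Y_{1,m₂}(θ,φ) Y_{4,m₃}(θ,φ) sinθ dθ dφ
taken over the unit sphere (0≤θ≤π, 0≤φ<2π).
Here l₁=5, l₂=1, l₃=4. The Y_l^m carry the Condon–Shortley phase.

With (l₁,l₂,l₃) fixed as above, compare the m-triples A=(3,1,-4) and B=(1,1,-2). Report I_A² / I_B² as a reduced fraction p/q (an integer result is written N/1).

1/6

Shared (l₁,l₂,l₃)=(5,1,4): N and (l;000)² cancel in I_A²/I_B².
A: Δ = 2!·8!·0!/11! = 1/495; Racah Σ t=2..2: t=2:+1/80640 = 1/80640; ⇒ 3j(5 1 4; 3 1 -4)² = 1/495, sgn +1
B: Δ = 2!·8!·0!/11! = 1/495; Racah Σ t=2..2: t=2:+1/2880 = 1/2880; ⇒ 3j(5 1 4; 1 1 -2)² = 2/165, sgn +1
I_A²/I_B² = (1/495)/(2/165) = 1/6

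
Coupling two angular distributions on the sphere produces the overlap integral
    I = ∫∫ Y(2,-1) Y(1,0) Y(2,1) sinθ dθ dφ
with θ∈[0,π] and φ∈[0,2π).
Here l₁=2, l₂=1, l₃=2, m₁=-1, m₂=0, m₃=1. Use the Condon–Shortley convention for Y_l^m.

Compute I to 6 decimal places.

L=5 odd ⇒ parity kills the (l;000) factor ⇒ I = 0

0.000000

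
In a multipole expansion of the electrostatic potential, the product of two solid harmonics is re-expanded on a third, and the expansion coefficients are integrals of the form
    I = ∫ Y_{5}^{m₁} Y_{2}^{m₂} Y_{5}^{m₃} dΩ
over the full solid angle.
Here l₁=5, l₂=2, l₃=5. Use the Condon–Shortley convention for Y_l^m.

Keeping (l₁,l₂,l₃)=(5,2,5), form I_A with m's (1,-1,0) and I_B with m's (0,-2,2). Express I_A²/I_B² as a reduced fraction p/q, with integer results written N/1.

1/28

Same 5,2,5: normalisation and zero-m 3j drop out of the ratio.
A: Δ: 2! 8! 2! / 13! → 1/38610; sum: t=0:+1/1152 t=1:−1/1440 = 1/5760; 3j²(5 2 5; 1 -1 0) = Δ·Π!·Σ² = 1/858  (sign -1)
B: Δ: 2! 8! 2! / 13! → 1/38610; sum: t=0:+1/2880 = 1/2880; 3j²(5 2 5; 0 -2 2) = Δ·Π!·Σ² = 14/429  (sign -1)
I_A²/I_B² = (1/858)/(14/429) = 1/28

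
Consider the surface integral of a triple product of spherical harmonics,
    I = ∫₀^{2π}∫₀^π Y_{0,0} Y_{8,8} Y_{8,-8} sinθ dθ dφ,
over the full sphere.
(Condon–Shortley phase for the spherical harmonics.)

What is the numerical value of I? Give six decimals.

0.282095

Checks pass: Σm=0; 16 even; l₃=8∈[8,8].
(2·0+1)(2·8+1)(2·8+1) = 289
Δ: 0! 0! 16! / 17! → 1/17
sum: t=0:+1/1625702400 = 1/1625702400
3j²(0 8 8; 0 0 0) = Δ·Π!·Σ² = 1/17  (sign +1)
sum: t=0:+1/20922789888000 = 1/20922789888000
3j²(0 8 8; 0 8 -8) = Δ·Π!·Σ² = 1/17  (sign +1)
combine: 4πI² = 289·1/17·1/17 = 1/1
take √, sign +1: I = 0.28209479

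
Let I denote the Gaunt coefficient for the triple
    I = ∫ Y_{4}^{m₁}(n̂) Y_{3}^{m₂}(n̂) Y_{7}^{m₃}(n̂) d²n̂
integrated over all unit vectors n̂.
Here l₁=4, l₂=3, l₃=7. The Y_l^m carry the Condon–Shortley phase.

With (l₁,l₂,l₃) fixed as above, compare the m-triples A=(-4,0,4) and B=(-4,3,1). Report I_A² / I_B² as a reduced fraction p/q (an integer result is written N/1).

Shared (l₁,l₂,l₃)=(4,3,7): N and (l;000)² cancel in I_A²/I_B².
A: Δ = 0!·8!·6!/15! = 1/45045; Racah Σ t=0..0: t=0:+1/1451520 = 1/1451520; ⇒ 3j(4 3 7; -4 0 4)² = 1/273, sgn -1
B: Δ = 0!·8!·6!/15! = 1/45045; Racah Σ t=0..0: t=0:+1/29030400 = 1/29030400; ⇒ 3j(4 3 7; -4 3 1)² = 1/45045, sgn +1
I_A²/I_B² = (1/273)/(1/45045) = 165/1

165/1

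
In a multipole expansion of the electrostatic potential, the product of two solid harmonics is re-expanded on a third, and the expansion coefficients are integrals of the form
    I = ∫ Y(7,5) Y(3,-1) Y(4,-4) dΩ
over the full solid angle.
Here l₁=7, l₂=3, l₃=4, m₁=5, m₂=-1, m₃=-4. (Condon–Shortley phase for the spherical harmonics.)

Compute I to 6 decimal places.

-0.149912

Checks pass: Σm=0; 14 even; l₃=4∈[4,10].
(2·7+1)(2·3+1)(2·4+1) = 945
Δ: 6! 8! 0! / 15! → 1/45045
sum: t=3:−1/20736 = -1/20736
3j²(7 3 4; 0 0 0) = Δ·Π!·Σ² = 35/1287  (sign -1)
sum: t=2:+1/1935360 = 1/1935360
3j²(7 3 4; 5 -1 -4) = Δ·Π!·Σ² = 1/91  (sign +1)
combine: 4πI² = 945·35/1287·1/91 = 525/1859
take √, sign -1: I = -0.14991153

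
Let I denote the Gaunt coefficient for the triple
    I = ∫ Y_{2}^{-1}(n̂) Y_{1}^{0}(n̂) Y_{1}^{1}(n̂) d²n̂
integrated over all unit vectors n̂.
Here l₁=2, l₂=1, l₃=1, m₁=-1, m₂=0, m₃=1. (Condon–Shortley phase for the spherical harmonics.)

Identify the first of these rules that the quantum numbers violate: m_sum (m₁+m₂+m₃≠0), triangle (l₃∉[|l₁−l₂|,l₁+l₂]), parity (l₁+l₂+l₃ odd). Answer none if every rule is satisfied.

Σmᵢ = 0  ✓
l₃∈[|l₁−l₂|,l₁+l₂]=[1,3], have l₃=1  ✓
Σlᵢ = 4 ⇒ even  ✓

none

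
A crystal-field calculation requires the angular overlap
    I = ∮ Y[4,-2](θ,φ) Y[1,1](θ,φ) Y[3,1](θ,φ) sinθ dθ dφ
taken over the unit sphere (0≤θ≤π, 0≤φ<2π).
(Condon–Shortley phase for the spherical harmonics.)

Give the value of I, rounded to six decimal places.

m-sum 0 ✓  L=8 even ✓  3≤3≤5 ✓
Π(2lᵢ+1) = 9×3×7 = 189
triangle coeff Δ(4,1,3) = 1/252
Σ_t [1,1]: t=1:−1/36 = -1/36
(3j)²=4/63 [(4 1 3; 0 0 0)], sign=+1
Σ_t [2,2]: t=2:+1/96 = 1/96
(3j)²=5/84 [(4 1 3; -2 1 1)], sign=+1
⇒ 4πI² = 5/7
I = (+1)√(5/7/(4π)) = 0.23841361

0.238414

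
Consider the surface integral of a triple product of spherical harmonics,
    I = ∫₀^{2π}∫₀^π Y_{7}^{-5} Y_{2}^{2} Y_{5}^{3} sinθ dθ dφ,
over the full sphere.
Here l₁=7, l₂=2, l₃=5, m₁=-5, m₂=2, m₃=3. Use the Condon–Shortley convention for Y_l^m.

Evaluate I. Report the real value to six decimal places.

m-sum 0 ✓  L=14 even ✓  5≤5≤9 ✓
Π(2lᵢ+1) = 15×5×11 = 825
triangle coeff Δ(7,2,5) = 1/15015
Σ_t [2,2]: t=2:+1/57600 = 1/57600
(3j)²=21/715 [(7 2 5; 0 0 0)], sign=-1
Σ_t [4,4]: t=4:+1/1935360 = 1/1935360
(3j)²=3/91 [(7 2 5; -5 2 3)], sign=+1
⇒ 4πI² = 135/169
I = (-1)√(135/169/(4π)) = -0.25212656

-0.252127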